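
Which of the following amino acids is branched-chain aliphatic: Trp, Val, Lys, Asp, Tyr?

V, L, and I make up the branched-chain aliphatic group.
Of the listed options, only Val belongs to this group.

Val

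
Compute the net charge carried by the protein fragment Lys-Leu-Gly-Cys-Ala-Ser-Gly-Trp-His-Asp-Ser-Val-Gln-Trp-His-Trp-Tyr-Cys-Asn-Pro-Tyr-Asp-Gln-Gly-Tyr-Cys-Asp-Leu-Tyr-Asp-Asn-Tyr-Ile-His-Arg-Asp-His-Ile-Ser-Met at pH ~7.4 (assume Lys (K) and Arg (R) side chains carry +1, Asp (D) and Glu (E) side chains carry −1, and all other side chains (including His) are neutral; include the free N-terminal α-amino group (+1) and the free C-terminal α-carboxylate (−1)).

Positive (K, R): Lys1, Arg35 → +2.
Negative (D, E): Asp10, Asp22, Asp27, Asp30, Asp36 → −5.
The N-terminus (+1) and C-terminus (−1) cancel.
Net charge = (+2) + (−5) = −3.

-3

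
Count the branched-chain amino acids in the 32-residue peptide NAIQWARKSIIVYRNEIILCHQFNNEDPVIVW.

10

The BCAAs are Val, Leu, and Ile — aliphatic side chains with a branch point.
Matching residues: I3, I10, I11, V12, I17, I18, L19, V29, I30, V31.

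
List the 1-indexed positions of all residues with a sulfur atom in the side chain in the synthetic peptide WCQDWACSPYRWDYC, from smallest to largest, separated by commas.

2, 7, 15

The sulfur-bearing residues are cysteine (–SH) and methionine (–S–CH₃).
Matching residues: C2, C7, C15.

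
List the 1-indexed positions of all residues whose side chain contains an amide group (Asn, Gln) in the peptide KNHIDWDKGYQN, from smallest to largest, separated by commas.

Matching residues: N2, Q11, N12.

2, 11, 12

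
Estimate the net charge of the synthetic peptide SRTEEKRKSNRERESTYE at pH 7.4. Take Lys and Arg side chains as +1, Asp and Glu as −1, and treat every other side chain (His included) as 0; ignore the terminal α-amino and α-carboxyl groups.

+1

Positive (K, R): R2, K6, R7, K8, R11, R13 → +6.
Negative (D, E): E4, E5, E12, E14, E18 → −5.
Net charge = (+6) + (−5) = +1.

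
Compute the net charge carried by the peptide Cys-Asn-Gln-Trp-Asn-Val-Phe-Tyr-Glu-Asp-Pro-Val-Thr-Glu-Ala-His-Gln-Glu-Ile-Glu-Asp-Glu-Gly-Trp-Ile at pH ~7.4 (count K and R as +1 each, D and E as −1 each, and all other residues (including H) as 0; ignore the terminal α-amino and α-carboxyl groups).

Positive (K, R): none → +0.
Negative (D, E): Glu9, Asp10, Glu14, Glu18, Glu20, Asp21, Glu22 → −7.
Net charge = (+0) + (−7) = −7.

-7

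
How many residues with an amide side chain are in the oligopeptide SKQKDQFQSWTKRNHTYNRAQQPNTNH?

9

Only N (asparagine) and Q (glutamine) carry a side-chain carboxamide.
Matching residues: Q3, Q6, Q8, N14, N18, Q21, Q22, N24, N26.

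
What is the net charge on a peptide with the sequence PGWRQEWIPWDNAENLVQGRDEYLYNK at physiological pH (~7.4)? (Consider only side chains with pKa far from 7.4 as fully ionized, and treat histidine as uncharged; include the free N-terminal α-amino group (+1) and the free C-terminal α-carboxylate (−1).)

At pH ~7.4 the Lys and Arg side chains are protonated (+1), the Asp and Glu side chains are deprotonated (−1), and with His taken as neutral all other side chains carry no charge.
Positive (K, R): R4, R20, K27 → +3.
Negative (D, E): E6, D11, E14, D21, E22 → −5.
The N-terminus (+1) and C-terminus (−1) cancel.
Net charge = (+3) + (−5) = −2.

-2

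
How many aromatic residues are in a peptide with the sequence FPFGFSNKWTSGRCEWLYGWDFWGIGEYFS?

F, W, and Y each carry an aromatic ring on the side chain.
Matching residues: F1, F3, F5, W9, W16, Y18, W20, F22, W23, Y28, F29.

11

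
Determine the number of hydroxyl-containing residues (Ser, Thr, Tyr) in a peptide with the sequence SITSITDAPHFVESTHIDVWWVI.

Matching residues: S1, T3, S4, T6, S14, T15.

6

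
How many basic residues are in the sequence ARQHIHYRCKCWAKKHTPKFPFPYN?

K, R, and H are the three residues with basic side chains (ε-amine, guanidinium, and imidazole respectively).
Matching residues: R2, H4, H6, R8, K10, K14, K15, H16, K19.

9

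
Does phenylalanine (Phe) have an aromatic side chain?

Yes

The aromatic amino acids are Phe (F, benzyl), Trp (W, indole), and Tyr (Y, phenol).
Phenylalanine is in this group.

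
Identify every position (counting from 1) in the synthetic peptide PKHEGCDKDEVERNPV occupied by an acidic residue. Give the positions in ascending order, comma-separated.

Matching residues: E4, D7, D9, E10, E12.

4, 7, 9, 10, 12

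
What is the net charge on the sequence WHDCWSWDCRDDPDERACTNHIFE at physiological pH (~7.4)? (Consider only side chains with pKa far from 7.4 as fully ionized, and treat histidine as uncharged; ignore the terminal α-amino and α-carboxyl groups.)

Near pH 7.4, K and R contribute +1 each, D and E contribute −1 each, and every other side chain (His included, as stated) is uncharged.
Positive (K, R): R10, R16 → +2.
Negative (D, E): D3, D8, D11, D12, D14, E15, E24 → −7.
Net charge = (+2) + (−7) = −5.

-5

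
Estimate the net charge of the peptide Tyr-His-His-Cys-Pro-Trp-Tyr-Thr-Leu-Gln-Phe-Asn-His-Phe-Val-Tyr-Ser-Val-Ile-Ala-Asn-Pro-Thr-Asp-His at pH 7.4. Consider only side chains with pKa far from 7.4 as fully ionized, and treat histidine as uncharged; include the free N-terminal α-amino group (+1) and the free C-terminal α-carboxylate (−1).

-1

At pH ~7.4 the Lys and Arg side chains are protonated (+1), the Asp and Glu side chains are deprotonated (−1), and with His taken as neutral all other side chains carry no charge.
Positive (K, R): none → +0.
Negative (D, E): Asp24 → −1.
The N-terminus (+1) and C-terminus (−1) cancel.
Net charge = (+0) + (−1) = −1.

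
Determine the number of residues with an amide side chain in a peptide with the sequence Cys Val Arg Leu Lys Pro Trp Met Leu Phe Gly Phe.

Only N (asparagine) and Q (glutamine) carry a side-chain carboxamide.
None of the 12 residues belong to this group.

0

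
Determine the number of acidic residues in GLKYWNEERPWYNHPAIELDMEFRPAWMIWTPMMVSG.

Only D (aspartate) and E (glutamate) carry a side-chain carboxylic acid.
Matching residues: E7, E8, E18, D20, E22.

5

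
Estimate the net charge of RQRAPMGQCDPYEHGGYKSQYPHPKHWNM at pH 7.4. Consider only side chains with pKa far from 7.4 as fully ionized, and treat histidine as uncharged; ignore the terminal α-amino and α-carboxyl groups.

Near pH 7.4, K and R contribute +1 each, D and E contribute −1 each, and every other side chain (His included, as stated) is uncharged.
Positive (K, R): R1, R3, K18, K25 → +4.
Negative (D, E): D10, E13 → −2.
Net charge = (+4) + (−2) = +2.

+2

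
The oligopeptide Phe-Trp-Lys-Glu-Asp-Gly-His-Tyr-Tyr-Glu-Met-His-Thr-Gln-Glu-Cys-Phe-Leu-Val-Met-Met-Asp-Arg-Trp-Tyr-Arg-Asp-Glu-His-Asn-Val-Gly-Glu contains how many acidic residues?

8

Aspartate (D) and glutamate (E) have carboxylic-acid side chains and are the acidic amino acids.
Matching residues: Glu4, Asp5, Glu10, Glu15, Asp22, Asp27, Glu28, Glu33.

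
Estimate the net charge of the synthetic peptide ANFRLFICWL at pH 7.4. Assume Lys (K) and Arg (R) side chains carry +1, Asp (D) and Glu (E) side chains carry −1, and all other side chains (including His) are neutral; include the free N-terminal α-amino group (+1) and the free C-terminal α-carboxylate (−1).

+1

Positive (K, R): R4 → +1.
Negative (D, E): none → −0.
The N-terminus (+1) and C-terminus (−1) cancel.
Net charge = (+1) + (−0) = +1.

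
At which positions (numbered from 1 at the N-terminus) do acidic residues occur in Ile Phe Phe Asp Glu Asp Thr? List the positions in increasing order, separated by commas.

Aspartate (D) and glutamate (E) have carboxylic-acid side chains and are the acidic amino acids.
Matching residues: Asp4, Glu5, Asp6.

4, 5, 6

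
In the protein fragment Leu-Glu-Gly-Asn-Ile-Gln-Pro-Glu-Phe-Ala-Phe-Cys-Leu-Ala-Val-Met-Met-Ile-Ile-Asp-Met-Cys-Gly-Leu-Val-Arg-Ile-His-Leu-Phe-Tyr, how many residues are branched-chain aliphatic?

V, L, and I make up the branched-chain aliphatic group.
Matching residues: Leu1, Ile5, Leu13, Val15, Ile18, Ile19, Leu24, Val25, Ile27, Leu29.

10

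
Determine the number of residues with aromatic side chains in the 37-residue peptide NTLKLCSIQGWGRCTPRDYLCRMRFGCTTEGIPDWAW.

Phenylalanine (F), tryptophan (W), and tyrosine (Y) have aromatic ring side chains.
Matching residues: W11, Y19, F25, W35, W37.

5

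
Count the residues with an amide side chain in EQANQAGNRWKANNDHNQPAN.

9

Asparagine (N) and glutamine (Q) have uncharged amide side chains.
Matching residues: Q2, N4, Q5, N8, N13, N14, N17, Q18, N21.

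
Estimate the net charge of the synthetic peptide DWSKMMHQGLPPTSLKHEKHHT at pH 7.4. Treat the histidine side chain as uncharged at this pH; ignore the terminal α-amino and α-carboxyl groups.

+1

The side chains ionized at physiological pH are Lys/Arg (+1) and Asp/Glu (−1); with His treated as neutral, nothing else contributes.
Positive (K, R): K4, K16, K19 → +3.
Negative (D, E): D1, E18 → −2.
Net charge = (+3) + (−2) = +1.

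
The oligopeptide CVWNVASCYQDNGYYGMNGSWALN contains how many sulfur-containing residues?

Only Cys (C) and Met (M) have a sulfur atom in the side chain.
Matching residues: C1, C8, M17.

3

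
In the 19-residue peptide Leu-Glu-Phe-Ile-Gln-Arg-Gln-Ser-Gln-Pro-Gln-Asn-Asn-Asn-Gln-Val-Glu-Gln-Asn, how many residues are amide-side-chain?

10

The amide-side-chain residues are Asn (N) and Gln (Q).
Matching residues: Gln5, Gln7, Gln9, Gln11, Asn12, Asn13, Asn14, Gln15, Gln18, Asn19.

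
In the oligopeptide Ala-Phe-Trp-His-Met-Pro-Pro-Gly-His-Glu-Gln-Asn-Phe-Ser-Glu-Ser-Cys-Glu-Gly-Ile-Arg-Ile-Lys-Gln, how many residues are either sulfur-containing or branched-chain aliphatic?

4

Sulfur-containing: C, M. Branched-chain aliphatic: I, L, V.
Sulfur-containing residues here: Met5, Cys17 (2).
Branched-chain aliphatic residues here: Ile20, Ile22 (2).
The two groups share no amino acid, so total = 2 + 2 = 4.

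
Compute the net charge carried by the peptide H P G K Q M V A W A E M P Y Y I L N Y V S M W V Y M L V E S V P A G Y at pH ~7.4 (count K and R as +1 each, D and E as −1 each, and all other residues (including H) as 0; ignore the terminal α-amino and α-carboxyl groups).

-1

Positive (K, R): K4 → +1.
Negative (D, E): E11, E29 → −2.
Net charge = (+1) + (−2) = −1.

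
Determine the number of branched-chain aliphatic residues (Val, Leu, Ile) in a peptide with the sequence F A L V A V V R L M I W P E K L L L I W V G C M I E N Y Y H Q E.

Matching residues: L3, V4, V6, V7, L9, I11, L16, L17, L18, I19, V21, I25.

12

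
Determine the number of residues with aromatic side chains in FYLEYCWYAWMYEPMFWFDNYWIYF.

The aromatic amino acids are Phe (F, benzyl), Trp (W, indole), and Tyr (Y, phenol).
Matching residues: F1, Y2, Y5, W7, Y8, W10, Y12, F16, W17, F18, Y21, W22, Y24, F25.

14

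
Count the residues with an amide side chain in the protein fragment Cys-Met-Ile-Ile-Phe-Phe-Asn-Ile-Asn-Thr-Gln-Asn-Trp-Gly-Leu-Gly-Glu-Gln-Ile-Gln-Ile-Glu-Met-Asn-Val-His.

The amide-side-chain residues are Asn (N) and Gln (Q).
Matching residues: Asn7, Asn9, Gln11, Asn12, Gln18, Gln20, Asn24.

7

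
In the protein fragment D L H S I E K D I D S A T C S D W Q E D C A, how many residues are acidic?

7

Aspartate (D) and glutamate (E) have carboxylic-acid side chains and are the acidic amino acids.
Matching residues: D1, E6, D8, D10, D16, E19, D20.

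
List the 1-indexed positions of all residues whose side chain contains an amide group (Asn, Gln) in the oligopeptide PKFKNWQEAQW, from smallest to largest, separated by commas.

5, 7, 10

Matching residues: N5, Q7, Q10.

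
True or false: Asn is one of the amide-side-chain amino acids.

True

Asparagine (N) and glutamine (Q) have uncharged amide side chains.
Asparagine is in this group.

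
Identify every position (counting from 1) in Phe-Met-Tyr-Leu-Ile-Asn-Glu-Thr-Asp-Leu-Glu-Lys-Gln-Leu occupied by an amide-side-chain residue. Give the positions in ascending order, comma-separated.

Only N (asparagine) and Q (glutamine) carry a side-chain carboxamide.
Matching residues: Asn6, Gln13.

6, 13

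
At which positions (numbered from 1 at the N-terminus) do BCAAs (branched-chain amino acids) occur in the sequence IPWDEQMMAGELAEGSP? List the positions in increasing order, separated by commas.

1, 12

V, L, and I make up the branched-chain aliphatic group.
Matching residues: I1, L12.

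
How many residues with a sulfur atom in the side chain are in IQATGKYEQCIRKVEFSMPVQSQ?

2

Only Cys (C) and Met (M) have a sulfur atom in the side chain.
Matching residues: C10, M18.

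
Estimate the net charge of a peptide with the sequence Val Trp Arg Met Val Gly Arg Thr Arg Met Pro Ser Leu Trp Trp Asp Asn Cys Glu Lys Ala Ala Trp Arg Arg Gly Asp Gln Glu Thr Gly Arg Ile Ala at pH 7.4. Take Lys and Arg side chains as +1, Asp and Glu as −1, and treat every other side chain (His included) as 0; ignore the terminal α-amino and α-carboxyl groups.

+3

Positive (K, R): Arg3, Arg7, Arg9, Lys20, Arg24, Arg25, Arg32 → +7.
Negative (D, E): Asp16, Glu19, Asp27, Glu29 → −4.
Net charge = (+7) + (−4) = +3.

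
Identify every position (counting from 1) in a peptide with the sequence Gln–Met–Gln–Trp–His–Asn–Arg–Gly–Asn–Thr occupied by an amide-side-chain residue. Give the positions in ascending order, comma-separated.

1, 3, 6, 9

Asparagine (N) and glutamine (Q) have uncharged amide side chains.
Matching residues: Gln1, Gln3, Asn6, Asn9.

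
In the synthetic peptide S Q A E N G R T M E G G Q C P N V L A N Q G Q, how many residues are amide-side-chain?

Only N (asparagine) and Q (glutamine) carry a side-chain carboxamide.
Matching residues: Q2, N5, Q13, N16, N20, Q21, Q23.

7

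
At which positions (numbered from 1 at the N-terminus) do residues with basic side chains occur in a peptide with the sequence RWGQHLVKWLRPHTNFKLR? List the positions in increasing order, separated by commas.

1, 5, 8, 11, 13, 17, 19

The basic amino acids are Lys (K), Arg (R), and His (H).
Matching residues: R1, H5, K8, R11, H13, K17, R19.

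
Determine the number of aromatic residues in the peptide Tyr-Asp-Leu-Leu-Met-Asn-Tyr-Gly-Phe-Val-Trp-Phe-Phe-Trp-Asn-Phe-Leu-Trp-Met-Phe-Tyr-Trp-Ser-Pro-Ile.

12

F, W, and Y each carry an aromatic ring on the side chain.
Matching residues: Tyr1, Tyr7, Phe9, Trp11, Phe12, Phe13, Trp14, Phe16, Trp18, Phe20, Tyr21, Trp22.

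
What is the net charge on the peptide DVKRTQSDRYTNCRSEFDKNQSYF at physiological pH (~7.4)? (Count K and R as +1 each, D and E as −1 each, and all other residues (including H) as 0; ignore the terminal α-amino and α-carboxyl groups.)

+1

Positive (K, R): K3, R4, R9, R14, K19 → +5.
Negative (D, E): D1, D8, E16, D18 → −4.
Net charge = (+5) + (−4) = +1.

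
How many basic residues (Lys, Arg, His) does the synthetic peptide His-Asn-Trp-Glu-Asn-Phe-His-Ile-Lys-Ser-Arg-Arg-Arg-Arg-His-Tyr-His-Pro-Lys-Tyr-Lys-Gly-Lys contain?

12

Matching residues: His1, His7, Lys9, Arg11, Arg12, Arg13, Arg14, His15, His17, Lys19, Lys21, Lys23.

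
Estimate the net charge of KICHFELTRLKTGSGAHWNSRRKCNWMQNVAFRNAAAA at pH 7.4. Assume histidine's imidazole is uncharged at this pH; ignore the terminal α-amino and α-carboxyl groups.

Near pH 7.4, K and R contribute +1 each, D and E contribute −1 each, and every other side chain (His included, as stated) is uncharged.
Positive (K, R): K1, R9, K11, R21, R22, K23, R33 → +7.
Negative (D, E): E6 → −1.
Net charge = (+7) + (−1) = +6.

+6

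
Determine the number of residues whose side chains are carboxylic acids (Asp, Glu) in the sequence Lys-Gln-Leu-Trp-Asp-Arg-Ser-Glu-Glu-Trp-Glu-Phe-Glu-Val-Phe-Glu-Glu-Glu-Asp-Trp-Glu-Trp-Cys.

Matching residues: Asp5, Glu8, Glu9, Glu11, Glu13, Glu16, Glu17, Glu18, Asp19, Glu21.

10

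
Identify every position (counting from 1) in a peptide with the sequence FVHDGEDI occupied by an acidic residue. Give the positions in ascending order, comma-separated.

4, 6, 7

The acidic residues are Asp (D) and Glu (E), whose side chains end in a carboxylate group.
Matching residues: D4, E6, D7.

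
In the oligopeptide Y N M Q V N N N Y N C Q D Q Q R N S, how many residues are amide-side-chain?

The amide-side-chain residues are Asn (N) and Gln (Q).
Matching residues: N2, Q4, N6, N7, N8, N10, Q12, Q14, Q15, N17.

10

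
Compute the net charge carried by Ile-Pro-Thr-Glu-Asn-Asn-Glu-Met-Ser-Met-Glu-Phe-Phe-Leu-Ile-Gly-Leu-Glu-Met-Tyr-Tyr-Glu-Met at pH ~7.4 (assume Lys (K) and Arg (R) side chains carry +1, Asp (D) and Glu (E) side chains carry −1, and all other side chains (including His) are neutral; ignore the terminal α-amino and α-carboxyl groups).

-5

Positive (K, R): none → +0.
Negative (D, E): Glu4, Glu7, Glu11, Glu18, Glu22 → −5.
Net charge = (+0) + (−5) = −5.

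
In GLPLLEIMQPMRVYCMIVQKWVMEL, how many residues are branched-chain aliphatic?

9

Valine (V), leucine (L), and isoleucine (I) are the branched-chain amino acids.
Matching residues: L2, L4, L5, I7, V13, I17, V18, V22, L25.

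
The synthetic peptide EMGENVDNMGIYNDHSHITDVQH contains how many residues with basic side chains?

3

The basic amino acids are Lys (K), Arg (R), and His (H).
Matching residues: H15, H17, H23.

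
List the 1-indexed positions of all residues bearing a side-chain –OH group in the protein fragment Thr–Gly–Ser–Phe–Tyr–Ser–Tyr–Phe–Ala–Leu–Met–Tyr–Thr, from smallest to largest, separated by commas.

1, 3, 5, 6, 7, 12, 13

S, T, and Y are the three residues with a side-chain hydroxyl.
Matching residues: Thr1, Ser3, Tyr5, Ser6, Tyr7, Tyr12, Thr13.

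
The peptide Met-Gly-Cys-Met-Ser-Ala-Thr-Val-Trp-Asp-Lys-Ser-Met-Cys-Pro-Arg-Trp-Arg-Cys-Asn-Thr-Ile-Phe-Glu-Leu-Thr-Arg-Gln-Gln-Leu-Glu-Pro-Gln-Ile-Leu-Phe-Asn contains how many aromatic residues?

4

Phenylalanine (F), tryptophan (W), and tyrosine (Y) have aromatic ring side chains.
Matching residues: Trp9, Trp17, Phe23, Phe36.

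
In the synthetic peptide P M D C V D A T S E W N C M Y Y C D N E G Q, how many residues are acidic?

5

Aspartate (D) and glutamate (E) have carboxylic-acid side chains and are the acidic amino acids.
Matching residues: D3, D6, E10, D18, E20.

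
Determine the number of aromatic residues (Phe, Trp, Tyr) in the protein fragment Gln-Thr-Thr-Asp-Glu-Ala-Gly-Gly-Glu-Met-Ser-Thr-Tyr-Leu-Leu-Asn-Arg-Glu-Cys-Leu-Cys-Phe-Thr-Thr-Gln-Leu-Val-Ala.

Matching residues: Tyr13, Phe22.

2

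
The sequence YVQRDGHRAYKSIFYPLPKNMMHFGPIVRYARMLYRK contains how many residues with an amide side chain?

2

Only N (asparagine) and Q (glutamine) carry a side-chain carboxamide.
Matching residues: Q3, N20.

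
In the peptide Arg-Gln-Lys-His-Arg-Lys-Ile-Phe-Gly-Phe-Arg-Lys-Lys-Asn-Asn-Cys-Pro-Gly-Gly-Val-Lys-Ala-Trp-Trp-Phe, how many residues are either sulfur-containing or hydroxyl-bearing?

1

Sulfur-containing: C, M. Hydroxyl-bearing: S, T, Y.
Sulfur-containing residues here: Cys16 (1).
Hydroxyl-bearing residues here: none (0).
The two groups share no amino acid, so total = 1 + 0 = 1.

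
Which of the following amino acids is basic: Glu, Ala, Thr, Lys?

Lys

K, R, and H are the three residues with basic side chains (ε-amine, guanidinium, and imidazole respectively).
Of the listed options, only Lys belongs to this group.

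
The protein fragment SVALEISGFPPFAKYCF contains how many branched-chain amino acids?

The BCAAs are Val, Leu, and Ile — aliphatic side chains with a branch point.
Matching residues: V2, L4, I6.

3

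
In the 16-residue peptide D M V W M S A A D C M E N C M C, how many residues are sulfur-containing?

The sulfur-bearing residues are cysteine (–SH) and methionine (–S–CH₃).
Matching residues: M2, M5, C10, M11, C14, M15, C16.

7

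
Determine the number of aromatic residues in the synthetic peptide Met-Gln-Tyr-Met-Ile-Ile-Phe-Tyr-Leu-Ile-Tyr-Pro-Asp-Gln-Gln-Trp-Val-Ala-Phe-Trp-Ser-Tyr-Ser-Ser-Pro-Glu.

8

F, W, and Y each carry an aromatic ring on the side chain.
Matching residues: Tyr3, Phe7, Tyr8, Tyr11, Trp16, Phe19, Trp20, Tyr22.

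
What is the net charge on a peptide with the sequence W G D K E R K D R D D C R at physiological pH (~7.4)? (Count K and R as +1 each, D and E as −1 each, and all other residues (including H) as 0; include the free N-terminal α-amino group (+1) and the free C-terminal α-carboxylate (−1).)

0

Positive (K, R): K4, R6, K7, R9, R13 → +5.
Negative (D, E): D3, E5, D8, D10, D11 → −5.
The N-terminus (+1) and C-terminus (−1) cancel.
Net charge = (+5) + (−5) = 0.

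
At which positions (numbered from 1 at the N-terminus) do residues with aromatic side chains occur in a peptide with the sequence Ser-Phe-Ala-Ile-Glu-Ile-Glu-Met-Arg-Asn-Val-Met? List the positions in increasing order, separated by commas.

2

F, W, and Y each carry an aromatic ring on the side chain.
Matching residues: Phe2.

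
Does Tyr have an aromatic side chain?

Yes

Phenylalanine (F), tryptophan (W), and tyrosine (Y) have aromatic ring side chains.
Tyrosine is in this group.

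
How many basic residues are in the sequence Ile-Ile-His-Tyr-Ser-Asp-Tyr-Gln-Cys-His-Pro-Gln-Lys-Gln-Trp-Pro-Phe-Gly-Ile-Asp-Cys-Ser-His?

The basic amino acids are Lys (K), Arg (R), and His (H).
Matching residues: His3, His10, Lys13, His23.

4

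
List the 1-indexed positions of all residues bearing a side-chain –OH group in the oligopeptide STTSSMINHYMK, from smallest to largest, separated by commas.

S, T, and Y are the three residues with a side-chain hydroxyl.
Matching residues: S1, T2, T3, S4, S5, Y10.

1, 2, 3, 4, 5, 10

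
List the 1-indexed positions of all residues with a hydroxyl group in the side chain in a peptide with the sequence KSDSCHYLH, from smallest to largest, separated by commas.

2, 4, 7

The –OH-bearing residues are Ser, Thr (aliphatic alcohols), and Tyr (phenol).
Matching residues: S2, S4, Y7.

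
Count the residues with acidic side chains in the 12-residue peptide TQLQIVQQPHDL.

Only D (aspartate) and E (glutamate) carry a side-chain carboxylic acid.
Matching residues: D11.

1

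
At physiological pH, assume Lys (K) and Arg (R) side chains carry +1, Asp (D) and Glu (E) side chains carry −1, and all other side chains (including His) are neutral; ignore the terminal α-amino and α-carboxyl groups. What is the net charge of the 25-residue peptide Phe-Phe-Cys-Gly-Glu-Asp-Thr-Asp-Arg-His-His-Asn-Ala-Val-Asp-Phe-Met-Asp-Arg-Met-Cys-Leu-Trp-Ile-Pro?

Positive (K, R): Arg9, Arg19 → +2.
Negative (D, E): Glu5, Asp6, Asp8, Asp15, Asp18 → −5.
Net charge = (+2) + (−5) = −3.

-3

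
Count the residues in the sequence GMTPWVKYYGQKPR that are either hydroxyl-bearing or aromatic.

Hydroxyl-bearing: S, T, Y. Aromatic: F, W, Y.
Hydroxyl-bearing residues here: T3, Y8, Y9 (3).
Aromatic residues here: W5, Y8, Y9 (3).
Y is in both groups, so the 2 Y residues must not be double-counted.
Total = 3 + 3 − 2 = 4.

4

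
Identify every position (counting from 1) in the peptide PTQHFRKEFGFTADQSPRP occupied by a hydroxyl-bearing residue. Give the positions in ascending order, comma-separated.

2, 12, 16

The –OH-bearing residues are Ser, Thr (aliphatic alcohols), and Tyr (phenol).
Matching residues: T2, T12, S16.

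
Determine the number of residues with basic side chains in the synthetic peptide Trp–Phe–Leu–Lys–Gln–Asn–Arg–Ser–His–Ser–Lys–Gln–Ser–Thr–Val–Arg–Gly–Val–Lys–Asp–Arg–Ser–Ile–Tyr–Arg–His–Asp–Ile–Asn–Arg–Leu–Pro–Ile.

Lysine (K), arginine (R), and histidine (H) have basic, nitrogen-containing side chains.
Matching residues: Lys4, Arg7, His9, Lys11, Arg16, Lys19, Arg21, Arg25, His26, Arg30.

10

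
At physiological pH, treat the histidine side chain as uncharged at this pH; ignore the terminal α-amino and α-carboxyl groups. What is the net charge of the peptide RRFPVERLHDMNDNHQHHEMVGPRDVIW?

Near pH 7.4, K and R contribute +1 each, D and E contribute −1 each, and every other side chain (His included, as stated) is uncharged.
Positive (K, R): R1, R2, R7, R24 → +4.
Negative (D, E): E6, D10, D13, E19, D25 → −5.
Net charge = (+4) + (−5) = −1.

-1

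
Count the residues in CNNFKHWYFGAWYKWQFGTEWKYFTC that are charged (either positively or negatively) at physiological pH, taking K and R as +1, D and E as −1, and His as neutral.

Charged side chains at pH ~7.4: K, R (positive); D, E (negative).
Matching residues: K5, K14, E20, K22.

4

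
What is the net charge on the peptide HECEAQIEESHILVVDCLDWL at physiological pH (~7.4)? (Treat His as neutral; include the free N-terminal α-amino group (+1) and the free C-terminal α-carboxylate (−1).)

-6

The side chains ionized at physiological pH are Lys/Arg (+1) and Asp/Glu (−1); with His treated as neutral, nothing else contributes.
Positive (K, R): none → +0.
Negative (D, E): E2, E4, E8, E9, D16, D19 → −6.
The N-terminus (+1) and C-terminus (−1) cancel.
Net charge = (+0) + (−6) = −6.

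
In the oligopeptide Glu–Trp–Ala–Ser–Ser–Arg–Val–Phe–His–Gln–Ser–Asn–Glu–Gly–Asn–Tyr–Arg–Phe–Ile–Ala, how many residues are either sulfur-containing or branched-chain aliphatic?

Sulfur-containing: C, M. Branched-chain aliphatic: I, L, V.
Sulfur-containing residues here: none (0).
Branched-chain aliphatic residues here: Val7, Ile19 (2).
The two groups share no amino acid, so total = 0 + 2 = 2.

2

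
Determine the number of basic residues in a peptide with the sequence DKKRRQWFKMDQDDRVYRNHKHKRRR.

14

K, R, and H are the three residues with basic side chains (ε-amine, guanidinium, and imidazole respectively).
Matching residues: K2, K3, R4, R5, K9, R15, R18, H20, K21, H22, K23, R24, R25, R26.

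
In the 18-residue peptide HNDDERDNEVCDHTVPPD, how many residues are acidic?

Only D (aspartate) and E (glutamate) carry a side-chain carboxylic acid.
Matching residues: D3, D4, E5, D7, E9, D12, D18.

7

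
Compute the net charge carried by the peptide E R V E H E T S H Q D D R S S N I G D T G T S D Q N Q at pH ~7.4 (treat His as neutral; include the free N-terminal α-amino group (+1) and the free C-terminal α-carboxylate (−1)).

Near pH 7.4, K and R contribute +1 each, D and E contribute −1 each, and every other side chain (His included, as stated) is uncharged.
Positive (K, R): R2, R13 → +2.
Negative (D, E): E1, E4, E6, D11, D12, D19, D24 → −7.
The N-terminus (+1) and C-terminus (−1) cancel.
Net charge = (+2) + (−7) = −5.

-5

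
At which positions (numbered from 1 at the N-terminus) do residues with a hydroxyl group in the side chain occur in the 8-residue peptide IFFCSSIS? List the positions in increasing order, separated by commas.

5, 6, 8

The –OH-bearing residues are Ser, Thr (aliphatic alcohols), and Tyr (phenol).
Matching residues: S5, S6, S8.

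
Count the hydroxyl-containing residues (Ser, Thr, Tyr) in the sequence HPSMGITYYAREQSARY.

6

Matching residues: S3, T7, Y8, Y9, S14, Y17.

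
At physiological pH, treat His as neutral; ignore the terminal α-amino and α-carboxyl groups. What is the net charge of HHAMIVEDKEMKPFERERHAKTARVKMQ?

Near pH 7.4, K and R contribute +1 each, D and E contribute −1 each, and every other side chain (His included, as stated) is uncharged.
Positive (K, R): K9, K12, R16, R18, K21, R24, K26 → +7.
Negative (D, E): E7, D8, E10, E15, E17 → −5.
Net charge = (+7) + (−5) = +2.

+2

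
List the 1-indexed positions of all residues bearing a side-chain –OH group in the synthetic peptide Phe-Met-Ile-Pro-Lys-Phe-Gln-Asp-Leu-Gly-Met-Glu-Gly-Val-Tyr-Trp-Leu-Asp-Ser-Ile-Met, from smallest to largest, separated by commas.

The –OH-bearing residues are Ser, Thr (aliphatic alcohols), and Tyr (phenol).
Matching residues: Tyr15, Ser19.

15, 19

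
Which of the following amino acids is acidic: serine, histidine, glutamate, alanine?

glutamate

Aspartate (D) and glutamate (E) have carboxylic-acid side chains and are the acidic amino acids.
Of the listed options, only glutamate belongs to this group.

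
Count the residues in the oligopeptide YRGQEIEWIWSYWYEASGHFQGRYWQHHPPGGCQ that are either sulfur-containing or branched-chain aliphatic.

Sulfur-containing: C, M. Branched-chain aliphatic: I, L, V.
Sulfur-containing residues here: C33 (1).
Branched-chain aliphatic residues here: I6, I9 (2).
The two groups share no amino acid, so total = 1 + 2 = 3.

3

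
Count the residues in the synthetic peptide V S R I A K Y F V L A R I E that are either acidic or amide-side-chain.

Acidic: D, E. Amide-side-chain: N, Q.
Acidic residues here: E14 (1).
Amide-side-chain residues here: none (0).
The two groups share no amino acid, so total = 1 + 0 = 1.

1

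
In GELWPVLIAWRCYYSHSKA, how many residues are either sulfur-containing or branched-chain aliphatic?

Sulfur-containing: C, M. Branched-chain aliphatic: I, L, V.
Sulfur-containing residues here: C12 (1).
Branched-chain aliphatic residues here: L3, V6, L7, I8 (4).
The two groups share no amino acid, so total = 1 + 4 = 5.

5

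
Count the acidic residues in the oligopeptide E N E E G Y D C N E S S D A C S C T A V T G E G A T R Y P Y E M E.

Only D (aspartate) and E (glutamate) carry a side-chain carboxylic acid.
Matching residues: E1, E3, E4, D7, E10, D13, E23, E31, E33.

9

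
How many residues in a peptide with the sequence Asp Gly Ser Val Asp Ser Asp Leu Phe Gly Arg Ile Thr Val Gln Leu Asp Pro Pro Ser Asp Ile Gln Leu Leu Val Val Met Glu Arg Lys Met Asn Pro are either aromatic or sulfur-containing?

3

Aromatic: F, W, Y. Sulfur-containing: C, M.
Aromatic residues here: Phe9 (1).
Sulfur-containing residues here: Met28, Met32 (2).
The two groups share no amino acid, so total = 1 + 2 = 3.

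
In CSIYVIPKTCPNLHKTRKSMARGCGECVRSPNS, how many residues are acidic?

Aspartate (D) and glutamate (E) have carboxylic-acid side chains and are the acidic amino acids.
Matching residues: E26.

1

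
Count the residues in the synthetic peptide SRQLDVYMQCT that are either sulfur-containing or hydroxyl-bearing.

Sulfur-containing: C, M. Hydroxyl-bearing: S, T, Y.
Sulfur-containing residues here: M8, C10 (2).
Hydroxyl-bearing residues here: S1, Y7, T11 (3).
The two groups share no amino acid, so total = 2 + 3 = 5.

5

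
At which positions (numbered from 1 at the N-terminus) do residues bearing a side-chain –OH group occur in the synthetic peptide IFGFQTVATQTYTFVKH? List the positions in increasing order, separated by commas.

6, 9, 11, 12, 13

Serine (S), threonine (T), and tyrosine (Y) each carry a hydroxyl group on the side chain.
Matching residues: T6, T9, T11, Y12, T13.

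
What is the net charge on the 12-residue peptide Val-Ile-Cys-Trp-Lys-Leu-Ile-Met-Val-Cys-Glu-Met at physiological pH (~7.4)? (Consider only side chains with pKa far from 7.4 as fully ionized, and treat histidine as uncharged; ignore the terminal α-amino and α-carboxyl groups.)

Near pH 7.4, K and R contribute +1 each, D and E contribute −1 each, and every other side chain (His included, as stated) is uncharged.
Positive (K, R): Lys5 → +1.
Negative (D, E): Glu11 → −1.
Net charge = (+1) + (−1) = 0.

0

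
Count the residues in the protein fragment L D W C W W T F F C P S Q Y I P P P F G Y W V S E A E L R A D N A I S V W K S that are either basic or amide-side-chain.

4

Basic: H, K, R. Amide-side-chain: N, Q.
Basic residues here: R29, K38 (2).
Amide-side-chain residues here: Q13, N32 (2).
The two groups share no amino acid, so total = 2 + 2 = 4.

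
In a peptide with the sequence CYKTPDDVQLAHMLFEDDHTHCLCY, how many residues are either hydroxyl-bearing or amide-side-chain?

Hydroxyl-bearing: S, T, Y. Amide-side-chain: N, Q.
Hydroxyl-bearing residues here: Y2, T4, T20, Y25 (4).
Amide-side-chain residues here: Q9 (1).
The two groups share no amino acid, so total = 4 + 1 = 5.

5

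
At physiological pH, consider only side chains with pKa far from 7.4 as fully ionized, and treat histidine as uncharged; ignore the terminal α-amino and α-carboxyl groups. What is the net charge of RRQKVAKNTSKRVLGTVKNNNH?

The side chains ionized at physiological pH are Lys/Arg (+1) and Asp/Glu (−1); with His treated as neutral, nothing else contributes.
Positive (K, R): R1, R2, K4, K7, K11, R12, K18 → +7.
Negative (D, E): none → −0.
Net charge = (+7) + (−0) = +7.

+7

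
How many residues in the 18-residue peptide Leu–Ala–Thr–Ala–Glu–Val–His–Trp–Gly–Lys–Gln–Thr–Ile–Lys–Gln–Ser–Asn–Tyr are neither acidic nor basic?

14

Acidic: D, E. Basic: K, R, H. All other residues are neither.
Matching residues: Leu1, Ala2, Thr3, Ala4, Val6, Trp8, Gly9, Gln11, Thr12, Ile13, Gln15, Ser16, Asn17, Tyr18.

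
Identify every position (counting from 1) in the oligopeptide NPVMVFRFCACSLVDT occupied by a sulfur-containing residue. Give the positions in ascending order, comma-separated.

The sulfur-bearing residues are cysteine (–SH) and methionine (–S–CH₃).
Matching residues: M4, C9, C11.

4, 9, 11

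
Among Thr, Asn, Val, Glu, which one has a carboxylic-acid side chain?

The acidic residues are Asp (D) and Glu (E), whose side chains end in a carboxylate group.
Of the listed options, only Glu belongs to this group.

Glu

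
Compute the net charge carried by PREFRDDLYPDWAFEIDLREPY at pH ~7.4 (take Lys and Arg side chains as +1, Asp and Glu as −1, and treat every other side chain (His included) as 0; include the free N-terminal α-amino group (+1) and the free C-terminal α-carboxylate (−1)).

Positive (K, R): R2, R5, R19 → +3.
Negative (D, E): E3, D6, D7, D11, E15, D17, E20 → −7.
The N-terminus (+1) and C-terminus (−1) cancel.
Net charge = (+3) + (−7) = −4.

-4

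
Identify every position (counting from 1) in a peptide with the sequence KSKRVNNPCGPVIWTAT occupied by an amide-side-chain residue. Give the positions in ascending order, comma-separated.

6, 7

Only N (asparagine) and Q (glutamine) carry a side-chain carboxamide.
Matching residues: N6, N7.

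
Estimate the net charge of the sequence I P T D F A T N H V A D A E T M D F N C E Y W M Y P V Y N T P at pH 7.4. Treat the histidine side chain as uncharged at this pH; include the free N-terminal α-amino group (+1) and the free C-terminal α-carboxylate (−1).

At pH ~7.4 the Lys and Arg side chains are protonated (+1), the Asp and Glu side chains are deprotonated (−1), and with His taken as neutral all other side chains carry no charge.
Positive (K, R): none → +0.
Negative (D, E): D4, D12, E14, D17, E21 → −5.
The N-terminus (+1) and C-terminus (−1) cancel.
Net charge = (+0) + (−5) = −5.

-5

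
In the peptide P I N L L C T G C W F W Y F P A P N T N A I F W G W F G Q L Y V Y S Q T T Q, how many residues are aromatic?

Phenylalanine (F), tryptophan (W), and tyrosine (Y) have aromatic ring side chains.
Matching residues: W10, F11, W12, Y13, F14, F23, W24, W26, F27, Y31, Y33.

11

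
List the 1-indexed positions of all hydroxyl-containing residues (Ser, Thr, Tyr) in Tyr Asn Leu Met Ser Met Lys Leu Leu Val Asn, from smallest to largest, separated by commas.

1, 5

Matching residues: Tyr1, Ser5.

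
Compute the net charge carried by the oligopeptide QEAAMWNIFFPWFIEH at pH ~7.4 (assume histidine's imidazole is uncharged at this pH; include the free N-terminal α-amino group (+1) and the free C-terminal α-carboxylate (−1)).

-2

At pH ~7.4 the Lys and Arg side chains are protonated (+1), the Asp and Glu side chains are deprotonated (−1), and with His taken as neutral all other side chains carry no charge.
Positive (K, R): none → +0.
Negative (D, E): E2, E15 → −2.
The N-terminus (+1) and C-terminus (−1) cancel.
Net charge = (+0) + (−2) = −2.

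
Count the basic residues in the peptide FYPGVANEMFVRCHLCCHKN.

4

Lysine (K), arginine (R), and histidine (H) have basic, nitrogen-containing side chains.
Matching residues: R12, H14, H18, K19.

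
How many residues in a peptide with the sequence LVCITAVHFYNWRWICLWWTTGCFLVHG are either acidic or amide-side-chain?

1

Acidic: D, E. Amide-side-chain: N, Q.
Acidic residues here: none (0).
Amide-side-chain residues here: N11 (1).
The two groups share no amino acid, so total = 0 + 1 = 1.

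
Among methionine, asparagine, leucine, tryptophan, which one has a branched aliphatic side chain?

V, L, and I make up the branched-chain aliphatic group.
Of the listed options, only leucine belongs to this group.

leucine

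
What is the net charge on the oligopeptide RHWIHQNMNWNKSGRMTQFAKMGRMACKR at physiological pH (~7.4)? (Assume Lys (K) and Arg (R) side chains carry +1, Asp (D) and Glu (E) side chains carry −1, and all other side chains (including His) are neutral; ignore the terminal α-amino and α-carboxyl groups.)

+7

Positive (K, R): R1, K12, R15, K21, R24, K28, R29 → +7.
Negative (D, E): none → −0.
Net charge = (+7) + (−0) = +7.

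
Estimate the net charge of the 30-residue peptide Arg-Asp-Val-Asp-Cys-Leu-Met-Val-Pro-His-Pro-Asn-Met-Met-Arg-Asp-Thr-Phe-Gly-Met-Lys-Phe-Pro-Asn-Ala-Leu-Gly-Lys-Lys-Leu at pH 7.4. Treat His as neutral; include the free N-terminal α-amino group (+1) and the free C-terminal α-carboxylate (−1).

+2

Near pH 7.4, K and R contribute +1 each, D and E contribute −1 each, and every other side chain (His included, as stated) is uncharged.
Positive (K, R): Arg1, Arg15, Lys21, Lys28, Lys29 → +5.
Negative (D, E): Asp2, Asp4, Asp16 → −3.
The N-terminus (+1) and C-terminus (−1) cancel.
Net charge = (+5) + (−3) = +2.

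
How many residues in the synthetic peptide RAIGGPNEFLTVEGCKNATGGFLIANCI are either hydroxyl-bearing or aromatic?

Hydroxyl-bearing: S, T, Y. Aromatic: F, W, Y.
Hydroxyl-bearing residues here: T11, T19 (2).
Aromatic residues here: F9, F22 (2).
(Y belongs to both groups, but none appear in this sequence.) Total = 2 + 2 = 4.

4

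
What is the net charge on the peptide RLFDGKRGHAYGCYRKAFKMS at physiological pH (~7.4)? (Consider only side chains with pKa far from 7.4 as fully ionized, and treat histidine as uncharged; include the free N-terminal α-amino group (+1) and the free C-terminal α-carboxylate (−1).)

The side chains ionized at physiological pH are Lys/Arg (+1) and Asp/Glu (−1); with His treated as neutral, nothing else contributes.
Positive (K, R): R1, K6, R7, R15, K16, K19 → +6.
Negative (D, E): D4 → −1.
The N-terminus (+1) and C-terminus (−1) cancel.
Net charge = (+6) + (−1) = +5.

+5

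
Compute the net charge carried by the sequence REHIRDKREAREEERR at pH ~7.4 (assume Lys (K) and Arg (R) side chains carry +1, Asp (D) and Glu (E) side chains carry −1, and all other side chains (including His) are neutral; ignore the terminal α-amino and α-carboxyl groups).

Positive (K, R): R1, R5, K7, R8, R11, R15, R16 → +7.
Negative (D, E): E2, D6, E9, E12, E13, E14 → −6.
Net charge = (+7) + (−6) = +1.

+1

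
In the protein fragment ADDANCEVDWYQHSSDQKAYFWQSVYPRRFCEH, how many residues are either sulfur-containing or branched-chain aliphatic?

Sulfur-containing: C, M. Branched-chain aliphatic: I, L, V.
Sulfur-containing residues here: C6, C31 (2).
Branched-chain aliphatic residues here: V8, V25 (2).
The two groups share no amino acid, so total = 2 + 2 = 4.

4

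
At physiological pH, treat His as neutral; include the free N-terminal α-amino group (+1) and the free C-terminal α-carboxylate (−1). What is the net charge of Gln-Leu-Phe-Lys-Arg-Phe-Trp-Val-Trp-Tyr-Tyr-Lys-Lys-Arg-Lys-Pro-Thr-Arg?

+7

The side chains ionized at physiological pH are Lys/Arg (+1) and Asp/Glu (−1); with His treated as neutral, nothing else contributes.
Positive (K, R): Lys4, Arg5, Lys12, Lys13, Arg14, Lys15, Arg18 → +7.
Negative (D, E): none → −0.
The N-terminus (+1) and C-terminus (−1) cancel.
Net charge = (+7) + (−0) = +7.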